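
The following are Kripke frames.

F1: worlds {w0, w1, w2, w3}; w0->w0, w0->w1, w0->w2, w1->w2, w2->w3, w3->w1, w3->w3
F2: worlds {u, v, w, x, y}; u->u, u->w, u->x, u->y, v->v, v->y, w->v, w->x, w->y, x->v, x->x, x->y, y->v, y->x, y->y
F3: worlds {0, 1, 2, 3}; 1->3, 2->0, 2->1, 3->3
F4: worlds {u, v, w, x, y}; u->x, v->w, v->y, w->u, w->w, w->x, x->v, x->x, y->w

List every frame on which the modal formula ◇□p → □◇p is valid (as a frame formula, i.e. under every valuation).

F2

Frame correspondent (Sahlqvist): ∀x ∀y ∀z (Rxy ∧ Rxz → ∃w (Ryw ∧ Rzw)) — i.e. convergence.
F1: fails — Rw0w1 and Rw0w2 but w1 and w2 have no common successor.
F2: condition met.
F3: fails — R20 and R20 but 0 and 0 have no common successor.
F4: fails — Rxx and Rxv but x and v have no common successor.
Valid on: F2.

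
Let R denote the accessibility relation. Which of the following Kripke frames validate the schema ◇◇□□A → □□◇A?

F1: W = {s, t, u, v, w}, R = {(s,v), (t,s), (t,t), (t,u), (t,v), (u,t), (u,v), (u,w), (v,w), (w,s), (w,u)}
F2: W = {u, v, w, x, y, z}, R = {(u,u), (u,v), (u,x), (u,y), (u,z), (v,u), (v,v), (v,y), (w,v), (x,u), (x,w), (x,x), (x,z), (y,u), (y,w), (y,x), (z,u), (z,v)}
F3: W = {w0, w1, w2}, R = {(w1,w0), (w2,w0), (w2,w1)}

F2

Frame correspondent (Sahlqvist): ∀x ∀y ∀z ((xR²y ∧ xR²z) → ∃w (yR²w ∧ zRw)) — i.e. a generalized confluence (Geach) condition.
F1: fails — sR²w, sR²w but no w* with wR²w* and wRw*.
F2: holds.
F3: fails — w2R²w0, w2R²w0 but no w with w0R²w and w0Rw.
Valid on: F2.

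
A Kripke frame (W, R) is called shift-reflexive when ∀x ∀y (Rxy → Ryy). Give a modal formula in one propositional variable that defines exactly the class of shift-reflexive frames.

This is shift-reflexivity; the standard corresponding axiom is T□: □(□q → q).
Suppose □(□q→q) is valid. Take Rxy and set V(q)={w : Ryw}. Then at y, □q holds; since □(□q→q) at x, □q→q at y, so q at y, i.e. Ryy.

□(□q → q)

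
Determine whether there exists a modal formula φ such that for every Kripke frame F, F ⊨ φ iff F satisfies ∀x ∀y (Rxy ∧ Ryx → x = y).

Any modally definable frame class is closed under surjective bounded morphisms.
The 8-cycle (worlds w0,w1,w2,w3,w4,w5,w6,w7 with w0→w1→w2→w3→w4→w5→w6→w7→w0) is antisymmetric. Sending even-indexed worlds to s and odd-indexed worlds to t is a surjective bounded morphism onto the two-world frame with s↔t, which is not antisymmetric.
So the class is not modally definable.

No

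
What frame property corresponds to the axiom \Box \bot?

emptiness of R: \forall x \forall y \neg Rxy

□⊥ is valid iff no world has any successor (otherwise □⊥ fails at any world with one).
Conversely, any frame satisfying \forall x \forall y \neg Rxy validates the schema.
So the correspondent is emptiness of R.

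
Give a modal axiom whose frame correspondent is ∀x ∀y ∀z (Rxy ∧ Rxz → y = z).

A defining formula is ◇s → □s (the CD axiom).
Suppose ◇s→□s is valid. Take Rxy, Rxz and set V(s)={y}. Then ◇s at x, so □s at x, so s at z, i.e. z=y.

◇s → □s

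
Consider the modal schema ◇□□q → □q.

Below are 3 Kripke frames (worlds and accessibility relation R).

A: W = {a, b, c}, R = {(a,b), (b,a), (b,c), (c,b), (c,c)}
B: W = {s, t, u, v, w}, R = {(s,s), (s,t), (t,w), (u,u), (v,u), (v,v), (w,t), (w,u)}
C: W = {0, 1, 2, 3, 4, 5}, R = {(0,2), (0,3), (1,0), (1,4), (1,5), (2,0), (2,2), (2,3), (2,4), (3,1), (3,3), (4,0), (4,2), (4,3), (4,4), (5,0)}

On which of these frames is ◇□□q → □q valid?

This is the axiom for a generalized confluence (Geach) condition; its first-order frame correspondent is ∀x ∀y ∀z ((xRy ∧ xRz) → ∃w (yR²w ∧ z = w)).
A: satisfies the condition.
B: fails — sRt, sRs but no w* with tR²w* and s=w*.
C: fails — 0R3, 0R2 but no w with 3R²w and 2=w.
Valid on: A.

A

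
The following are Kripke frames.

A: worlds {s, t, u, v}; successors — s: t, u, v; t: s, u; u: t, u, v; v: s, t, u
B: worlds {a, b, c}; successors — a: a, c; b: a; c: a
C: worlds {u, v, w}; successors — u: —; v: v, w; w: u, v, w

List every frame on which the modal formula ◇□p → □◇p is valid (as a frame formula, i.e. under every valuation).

A, B

This is the axiom for convergence; its first-order frame correspondent is ∀x ∀y ∀z (Rxy ∧ Rxz → ∃w (Ryw ∧ Rzw)).
A: ✓.
B: ✓.
C: fails — Rww and Rwu but w and u have no common successor.
Valid on: A, B.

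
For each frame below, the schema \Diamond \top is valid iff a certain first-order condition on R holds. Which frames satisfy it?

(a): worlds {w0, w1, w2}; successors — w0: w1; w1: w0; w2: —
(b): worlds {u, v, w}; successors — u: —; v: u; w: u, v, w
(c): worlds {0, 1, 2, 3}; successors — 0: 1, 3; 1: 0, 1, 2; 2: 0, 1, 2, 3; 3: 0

(c)

Frame correspondent (Sahlqvist): \forall x \exists y Rxy — i.e. seriality.
(a): fails — world w2 has no successor.
(b): fails — world u has no successor.
(c): satisfies the condition.
Valid on: (c).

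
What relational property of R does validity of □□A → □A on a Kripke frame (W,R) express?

density: ∀x ∀y (Rxy → ∃z (Rxz ∧ Rzy))

Suppose □□A→□A is valid. Take Rxy and set V(A)={w : xR²w}. Then □□A at x, so □A at x, so A at y, i.e. ∃z(Rxz∧Rzy).
Conversely, any frame satisfying ∀x ∀y (Rxy → ∃z (Rxz ∧ Rzy)) validates the schema.
So the correspondent is density.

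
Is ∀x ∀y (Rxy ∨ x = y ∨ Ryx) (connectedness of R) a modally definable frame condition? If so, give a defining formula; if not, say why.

No

Any modally definable frame class is closed under disjoint unions.
Take 2 disjoint single-world reflexive frames: each is trivially connected, but their disjoint union has 2 worlds with no edge between distinct components, so it is not connected.
So no modal formula (or set of formulas) defines exactly the connected frames.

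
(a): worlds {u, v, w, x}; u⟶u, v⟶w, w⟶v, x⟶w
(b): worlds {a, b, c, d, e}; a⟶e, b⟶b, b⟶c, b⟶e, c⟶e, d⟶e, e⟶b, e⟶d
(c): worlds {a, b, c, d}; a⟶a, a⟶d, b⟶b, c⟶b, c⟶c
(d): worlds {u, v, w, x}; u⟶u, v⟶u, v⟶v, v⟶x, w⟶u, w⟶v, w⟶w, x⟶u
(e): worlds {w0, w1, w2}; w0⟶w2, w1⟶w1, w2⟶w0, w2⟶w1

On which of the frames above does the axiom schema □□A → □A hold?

Frame correspondent (Sahlqvist): ∀x ∀y (Rxy → ∃z (Rxz ∧ Rzy)) — i.e. density.
(a): fails — Rxw but no z with Rxz and Rzw.
(b): fails — Rae but no z with Raz and Rze.
(c): ✓.
(d): ✓.
(e): fails — Rw0w2 but no z with Rw0z and Rzw2.

(c), (d)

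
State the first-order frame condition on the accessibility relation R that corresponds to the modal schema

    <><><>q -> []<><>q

This is a Sahlqvist (Geach-type) schema ◇^3□^0q → □^1◇^2q.
First-order correspondent: forall x forall y forall z ((x R^3 y & xRz) -> exists w (y = w & z R^2 w)).

forall x forall y forall z ((x R^3 y & xRz) -> exists w (y = w & z R^2 w))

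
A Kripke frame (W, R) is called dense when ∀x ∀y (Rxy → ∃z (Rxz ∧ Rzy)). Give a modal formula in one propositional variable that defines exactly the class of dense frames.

This is density; the standard corresponding axiom is C4: □□ψ → □ψ.
Suppose □□ψ→□ψ is valid. Take Rxy and set V(ψ)={w : xR²w}. Then □□ψ at x, so □ψ at x, so ψ at y, i.e. ∃z(Rxz∧Rzy).

□□ψ → □ψ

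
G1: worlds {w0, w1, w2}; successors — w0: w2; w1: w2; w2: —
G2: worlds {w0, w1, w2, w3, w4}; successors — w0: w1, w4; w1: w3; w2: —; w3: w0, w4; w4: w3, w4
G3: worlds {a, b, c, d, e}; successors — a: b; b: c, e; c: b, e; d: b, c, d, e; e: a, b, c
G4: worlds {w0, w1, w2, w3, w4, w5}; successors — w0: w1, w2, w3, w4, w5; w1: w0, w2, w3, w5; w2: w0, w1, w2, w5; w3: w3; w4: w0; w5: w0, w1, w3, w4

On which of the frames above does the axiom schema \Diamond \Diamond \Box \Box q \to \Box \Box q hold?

G1

This is the axiom for a generalized confluence (Geach) condition; its first-order frame correspondent is \forall x \forall y \forall z ((x R^2 y \wedge x R^2 z) \to \exists w (y R^2 w \wedge z = w)).
G1: satisfies the condition.
G2: fails — w1R²w0, w1R²w0 but no w with w0R²w and w0=w.
G3: fails — bR²a, bR²a but no w with aR²w and a=w.
G4: fails — w0R²w3, w0R²w0 but no w with w3R²w and w0=w.
Valid on: G1.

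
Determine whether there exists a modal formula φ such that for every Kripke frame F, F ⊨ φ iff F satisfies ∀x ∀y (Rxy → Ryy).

This is a Sahlqvist condition; the T□ axiom □(□q → q) defines it.
Suppose □(□q→q) is valid. Take Rxy and set V(q)={w : Ryw}. Then at y, □q holds; since □(□q→q) at x, □q→q at y, so q at y, i.e. Ryy.

Definable; □(□q → q) defines it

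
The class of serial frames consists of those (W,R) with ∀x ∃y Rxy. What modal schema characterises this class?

□p → ◇p

This is seriality; the standard corresponding axiom is D: □p → ◇p.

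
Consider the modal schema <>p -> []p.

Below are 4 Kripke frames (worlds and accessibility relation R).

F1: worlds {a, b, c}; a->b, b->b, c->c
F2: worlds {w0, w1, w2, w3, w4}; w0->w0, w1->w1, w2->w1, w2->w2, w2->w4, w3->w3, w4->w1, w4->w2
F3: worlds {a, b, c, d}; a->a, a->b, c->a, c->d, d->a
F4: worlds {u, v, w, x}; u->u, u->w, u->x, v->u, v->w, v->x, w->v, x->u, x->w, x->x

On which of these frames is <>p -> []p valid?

F1

Frame correspondent (Sahlqvist): forall x forall y forall z (Rxy & Rxz -> y = z) — i.e. partial functionality.
F1: condition met.
F2: fails — w2 sees both w1 and w2.
F3: fails — a sees both a and b.
F4: fails — u sees both u and w.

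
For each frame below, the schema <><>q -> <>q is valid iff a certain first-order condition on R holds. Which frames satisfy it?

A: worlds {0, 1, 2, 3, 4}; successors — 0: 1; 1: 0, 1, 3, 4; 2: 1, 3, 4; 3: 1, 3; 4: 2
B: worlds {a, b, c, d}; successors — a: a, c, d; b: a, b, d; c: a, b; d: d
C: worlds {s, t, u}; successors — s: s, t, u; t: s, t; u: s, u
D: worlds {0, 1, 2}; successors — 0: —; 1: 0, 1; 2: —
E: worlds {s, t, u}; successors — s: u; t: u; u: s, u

D

The schema corresponds to transitivity: forall x forall y forall z (Rxy & Ryz -> Rxz).
A: fails — R31 and R10 but not R30.
B: fails — Rba and Rac but not Rbc.
C: fails — Rus and Rst but not Rut.
D: ✓.
E: fails — Rsu and Rus but not Rss.
Valid on: D.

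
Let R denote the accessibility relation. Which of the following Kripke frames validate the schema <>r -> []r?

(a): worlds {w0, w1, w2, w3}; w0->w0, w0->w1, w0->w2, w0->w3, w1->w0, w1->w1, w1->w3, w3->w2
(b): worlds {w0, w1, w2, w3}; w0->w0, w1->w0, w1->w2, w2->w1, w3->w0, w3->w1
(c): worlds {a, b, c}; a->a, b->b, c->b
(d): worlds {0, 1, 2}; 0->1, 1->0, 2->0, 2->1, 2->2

(c)

Frame correspondent (Sahlqvist): forall x forall y forall z (Rxy & Rxz -> y = z) — i.e. partial functionality.
(a): fails — w0 sees both w0 and w1.
(b): fails — w1 sees both w0 and w2.
(c): condition met.
(d): fails — 2 sees both 0 and 1.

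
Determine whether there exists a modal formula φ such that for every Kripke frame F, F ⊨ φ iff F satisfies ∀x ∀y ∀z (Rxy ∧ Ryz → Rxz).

Yes — defined by □r → □□r

Yes: it is transitivity, defined by the 4 schema □r → □□r.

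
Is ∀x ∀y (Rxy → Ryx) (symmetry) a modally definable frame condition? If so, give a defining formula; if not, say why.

This is a Sahlqvist condition; the B axiom q → □◇q defines it.
Suppose q→□◇q is valid. Take Rxy and set V(q)={x}. Then q at x, so □◇q at x, so ◇q at y, so some z with Ryz has q; z=x, i.e. Ryx.

Yes, by q → □◇q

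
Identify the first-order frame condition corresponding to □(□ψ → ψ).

This is the T□ axiom.
It corresponds to shift-reflexivity: ∀x ∀y (Rxy → Ryy).

shift-reflexivity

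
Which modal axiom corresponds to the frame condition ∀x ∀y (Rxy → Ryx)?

A defining formula is s → □◇s (the B axiom).
Suppose s→□◇s is valid. Take Rxy and set V(s)={x}. Then s at x, so □◇s at x, so ◇s at y, so some z with Ryz has s; z=x, i.e. Ryx.

s → □◇s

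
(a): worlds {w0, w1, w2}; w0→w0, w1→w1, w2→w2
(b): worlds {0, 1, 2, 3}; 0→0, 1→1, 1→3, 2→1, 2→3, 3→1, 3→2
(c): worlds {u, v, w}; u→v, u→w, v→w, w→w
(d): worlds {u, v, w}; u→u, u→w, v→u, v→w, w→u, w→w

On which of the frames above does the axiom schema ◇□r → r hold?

(a)

The schema corresponds to symmetry: ∀x ∀y (Rxy → Ryx).
(a): satisfies the condition.
(b): fails — R21 but not R12.
(c): fails — Ruv but not Rvu.
(d): fails — Rvw but not Rwv.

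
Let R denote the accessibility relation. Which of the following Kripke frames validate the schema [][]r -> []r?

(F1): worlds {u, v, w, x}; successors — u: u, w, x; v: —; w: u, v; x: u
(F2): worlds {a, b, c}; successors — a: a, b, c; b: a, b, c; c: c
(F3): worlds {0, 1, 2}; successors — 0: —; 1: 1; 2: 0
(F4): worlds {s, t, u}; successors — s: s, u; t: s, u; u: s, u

This is the axiom for density; its first-order frame correspondent is forall x forall y (Rxy -> exists z (Rxz & Rzy)).
(F1): fails — Rwv but no z with Rwz and Rzv.
(F2): condition met.
(F3): fails — R20 but no z with R2z and Rz0.
(F4): condition met.

(F2), (F4)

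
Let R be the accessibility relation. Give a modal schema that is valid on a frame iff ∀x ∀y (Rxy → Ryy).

The condition is shift-reflexivity. The T□ schema □(□ψ → ψ) defines it.

□(□ψ → ψ)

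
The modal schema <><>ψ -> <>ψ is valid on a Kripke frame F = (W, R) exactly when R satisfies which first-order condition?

Equivalently (dual form): □ψ → □□ψ.
Suppose □ψ→□□ψ is valid. Take Rxy, Ryz and set V(ψ)={w : Rxw}. Then □ψ at x, so □□ψ at x, so □ψ at y, so ψ at z, i.e. Rxz.
The converse is a direct semantic check.
Frame condition: forall x forall y forall z (Rxy & Ryz -> Rxz).

Transitivity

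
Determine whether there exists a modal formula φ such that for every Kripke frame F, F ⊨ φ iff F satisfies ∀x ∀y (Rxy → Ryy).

Yes: it is shift-reflexivity, defined by the T□ schema □(□p → p).

Yes — defined by □(□p → p)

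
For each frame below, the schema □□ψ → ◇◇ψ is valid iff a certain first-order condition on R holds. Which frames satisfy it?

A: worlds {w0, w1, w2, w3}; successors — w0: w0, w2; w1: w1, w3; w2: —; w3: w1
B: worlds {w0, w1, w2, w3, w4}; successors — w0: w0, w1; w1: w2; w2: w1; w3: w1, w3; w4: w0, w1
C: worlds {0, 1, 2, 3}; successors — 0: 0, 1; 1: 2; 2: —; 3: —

This is the axiom for a generalized confluence (Geach) condition; its first-order frame correspondent is ∀x ∃w (xR²w ∧ xR²w).
A: fails — at w2 but no w with w2R²w and w2R²w.
B: satisfies the condition.
C: fails — at 1 but no w with 1R²w and 1R²w.

B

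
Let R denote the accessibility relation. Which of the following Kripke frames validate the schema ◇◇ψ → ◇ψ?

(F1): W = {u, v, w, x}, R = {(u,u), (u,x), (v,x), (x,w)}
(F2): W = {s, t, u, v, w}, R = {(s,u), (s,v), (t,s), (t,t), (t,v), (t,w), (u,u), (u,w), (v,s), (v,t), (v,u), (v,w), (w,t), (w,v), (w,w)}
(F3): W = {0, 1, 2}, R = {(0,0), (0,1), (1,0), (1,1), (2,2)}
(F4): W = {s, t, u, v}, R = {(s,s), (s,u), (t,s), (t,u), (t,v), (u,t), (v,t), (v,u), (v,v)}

(F3)

Frame correspondent (Sahlqvist): ∀x ∀y ∀z (Rxy ∧ Ryz → Rxz) — i.e. transitivity.
(F1): fails — Rvx and Rxw but not Rvw.
(F2): fails — Rwt and Rts but not Rws.
(F3): condition met.
(F4): fails — Rtv and Rvt but not Rtt.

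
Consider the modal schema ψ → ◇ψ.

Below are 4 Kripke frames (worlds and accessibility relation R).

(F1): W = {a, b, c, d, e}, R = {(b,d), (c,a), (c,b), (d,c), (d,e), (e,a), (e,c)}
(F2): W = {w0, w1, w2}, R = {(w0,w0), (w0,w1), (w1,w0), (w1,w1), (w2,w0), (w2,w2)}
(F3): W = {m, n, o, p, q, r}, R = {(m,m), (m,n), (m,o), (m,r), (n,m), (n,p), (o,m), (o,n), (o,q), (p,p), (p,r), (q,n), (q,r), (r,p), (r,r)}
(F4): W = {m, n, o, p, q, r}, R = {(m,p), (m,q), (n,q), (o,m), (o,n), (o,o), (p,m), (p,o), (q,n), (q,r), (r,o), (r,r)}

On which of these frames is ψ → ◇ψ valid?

(F2)

The schema corresponds to reflexivity: ∀x Rxx.
(F1): fails — world a does not see itself.
(F2): condition met.
(F3): fails — world n does not see itself.
(F4): fails — world m does not see itself.
Valid on: (F2).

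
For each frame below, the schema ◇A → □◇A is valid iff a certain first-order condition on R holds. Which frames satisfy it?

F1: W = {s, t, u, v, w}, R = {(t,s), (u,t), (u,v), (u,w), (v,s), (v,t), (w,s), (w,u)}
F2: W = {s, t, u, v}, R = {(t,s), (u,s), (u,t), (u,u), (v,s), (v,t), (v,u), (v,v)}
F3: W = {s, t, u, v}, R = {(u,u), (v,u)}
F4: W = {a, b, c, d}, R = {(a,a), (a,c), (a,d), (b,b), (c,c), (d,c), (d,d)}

Frame correspondent (Sahlqvist): ∀x ∀y ∀z (Rxy ∧ Rxz → Ryz) — i.e. the Euclidean property.
F1: fails — Rts and Rts but not Rss.
F2: fails — Rts and Rts but not Rss.
F3: ✓.
F4: fails — Rac and Raa but not Rca.
Valid on: F3.

F3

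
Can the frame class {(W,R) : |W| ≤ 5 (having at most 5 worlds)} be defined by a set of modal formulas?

No

Any modally definable frame class is closed under disjoint unions.
Any modal formula valid on each of 6 disjoint one-world frames is valid on their disjoint union (validity is preserved under disjoint unions). Each one-world frame has |W|=1≤5, but the union has |W|=6.
So the class is not modally definable.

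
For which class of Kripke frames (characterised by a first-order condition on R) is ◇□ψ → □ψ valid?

the Euclidean property

This is a form of the 5 axiom.
Its frame correspondent is the Euclidean property — ∀x ∀y ∀z (Rxy ∧ Rxz → Ryz).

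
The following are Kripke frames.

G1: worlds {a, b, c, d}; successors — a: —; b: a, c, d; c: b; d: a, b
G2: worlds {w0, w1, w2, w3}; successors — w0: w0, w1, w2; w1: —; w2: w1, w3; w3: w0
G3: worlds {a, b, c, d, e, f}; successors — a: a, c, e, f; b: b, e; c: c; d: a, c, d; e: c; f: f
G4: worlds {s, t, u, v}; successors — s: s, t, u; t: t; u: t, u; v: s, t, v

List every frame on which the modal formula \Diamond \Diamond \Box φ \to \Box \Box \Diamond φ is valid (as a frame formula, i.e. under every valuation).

G4

Frame correspondent (Sahlqvist): \forall x \forall y \forall z ((x R^2 y \wedge x R^2 z) \to \exists w (yRw \wedge zRw)) — i.e. a generalized confluence (Geach) condition.
G1: fails — bR²a, bR²a but no w with aRw and aRw.
G2: fails — w0R²w0, w0R²w1 but no w with w0Rw and w1Rw.
G3: fails — aR²c, aR²f but no w with cRw and fRw.
G4: satisfies the condition.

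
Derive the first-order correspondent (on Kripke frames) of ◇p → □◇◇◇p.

This is a Sahlqvist (Geach-type) schema ◇^1□^0p → □^1◇^3p.
First-order correspondent: ∀x ∀y ∀z ((xRy ∧ xRz) → ∃w (y = w ∧ zR³w)).

∀x ∀y ∀z ((xRy ∧ xRz) → ∃w (y = w ∧ zR³w))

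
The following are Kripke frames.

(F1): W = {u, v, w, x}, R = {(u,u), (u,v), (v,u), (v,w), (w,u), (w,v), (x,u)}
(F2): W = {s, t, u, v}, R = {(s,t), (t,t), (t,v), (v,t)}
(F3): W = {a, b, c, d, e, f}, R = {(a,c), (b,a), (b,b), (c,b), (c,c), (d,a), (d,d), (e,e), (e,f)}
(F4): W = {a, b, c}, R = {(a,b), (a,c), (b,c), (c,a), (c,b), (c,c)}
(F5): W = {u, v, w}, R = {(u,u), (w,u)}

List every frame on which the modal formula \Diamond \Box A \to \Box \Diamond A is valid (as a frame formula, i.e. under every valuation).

(F1), (F2), (F4), (F5)

Frame correspondent (Sahlqvist): \forall x \forall y \forall z (Rxy \wedge Rxz \to \exists w (Ryw \wedge Rzw)) — i.e. convergence.
(F1): ✓.
(F2): ✓.
(F3): fails — Rbb and Rba but b and a have no common successor.
(F4): ✓.
(F5): ✓.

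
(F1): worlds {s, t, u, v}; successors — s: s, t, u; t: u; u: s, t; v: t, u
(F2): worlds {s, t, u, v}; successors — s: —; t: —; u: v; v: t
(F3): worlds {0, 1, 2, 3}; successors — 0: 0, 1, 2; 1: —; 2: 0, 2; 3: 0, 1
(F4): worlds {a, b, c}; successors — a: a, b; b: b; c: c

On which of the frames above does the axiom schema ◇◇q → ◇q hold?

(F4)

This is the axiom for transitivity; its first-order frame correspondent is ∀x ∀y ∀z (Rxy ∧ Ryz → Rxz).
(F1): fails — Rut and Rtu but not Ruu.
(F2): fails — Ruv and Rvt but not Rut.
(F3): fails — R20 and R01 but not R21.
(F4): condition met.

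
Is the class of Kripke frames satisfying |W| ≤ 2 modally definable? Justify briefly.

Any modally definable frame class is closed under disjoint unions.
Any modal formula valid on each of 3 disjoint one-world frames is valid on their disjoint union (validity is preserved under disjoint unions). Each one-world frame has |W|=1≤2, but the union has |W|=3.
So no modal formula (or set of formulas) defines exactly the |W|≤2 frames.

No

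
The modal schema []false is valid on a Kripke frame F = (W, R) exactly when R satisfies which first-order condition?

emptiness of R

□⊥ is valid iff no world has any successor (otherwise □⊥ fails at any world with one).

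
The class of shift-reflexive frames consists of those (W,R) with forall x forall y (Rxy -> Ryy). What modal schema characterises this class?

A defining formula is □(□q → q) (the T□ axiom).
Suppose □(□q→q) is valid. Take Rxy and set V(q)={w : Ryw}. Then at y, □q holds; since □(□q→q) at x, □q→q at y, so q at y, i.e. Ryy.

□(□q → q)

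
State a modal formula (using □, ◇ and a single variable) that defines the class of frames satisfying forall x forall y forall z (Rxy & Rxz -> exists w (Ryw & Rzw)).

A defining formula is ◇□p → □◇p (the .2 axiom).
Suppose ◇□p→□◇p is valid. Take Rxy, Rxz and set V(p)={w : Ryw}. Then □p at y so ◇□p at x, so □◇p at x, so ◇p at z, giving w with Rzw and Ryw.

◇□p → □◇p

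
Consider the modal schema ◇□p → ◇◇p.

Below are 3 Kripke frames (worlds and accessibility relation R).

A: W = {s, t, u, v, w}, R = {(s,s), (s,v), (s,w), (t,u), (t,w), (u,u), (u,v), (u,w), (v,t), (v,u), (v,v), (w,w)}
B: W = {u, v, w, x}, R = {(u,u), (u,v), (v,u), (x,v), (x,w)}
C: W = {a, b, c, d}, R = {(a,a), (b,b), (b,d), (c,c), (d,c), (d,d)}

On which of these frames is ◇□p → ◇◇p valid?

A, C

Frame correspondent (Sahlqvist): ∀x ∀y (xRy → ∃w (yRw ∧ xR²w)) — i.e. a generalized confluence (Geach) condition.
A: satisfies the condition.
B: fails — xRw but no t with wRt and xR²t.
C: satisfies the condition.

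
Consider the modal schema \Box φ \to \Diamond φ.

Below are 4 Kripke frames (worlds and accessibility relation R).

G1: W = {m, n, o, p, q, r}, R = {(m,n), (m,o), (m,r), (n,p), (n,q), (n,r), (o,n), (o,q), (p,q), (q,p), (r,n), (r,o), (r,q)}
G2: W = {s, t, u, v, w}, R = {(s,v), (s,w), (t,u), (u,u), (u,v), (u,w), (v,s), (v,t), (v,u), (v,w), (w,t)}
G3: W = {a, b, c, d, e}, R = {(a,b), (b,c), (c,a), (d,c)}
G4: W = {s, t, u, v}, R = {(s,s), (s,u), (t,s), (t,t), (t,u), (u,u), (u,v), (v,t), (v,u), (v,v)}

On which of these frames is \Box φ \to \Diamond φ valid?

This is the axiom for seriality; its first-order frame correspondent is \forall x \exists y Rxy.
G1: satisfies the condition.
G2: satisfies the condition.
G3: fails — world e has no successor.
G4: satisfies the condition.

G1, G2, G4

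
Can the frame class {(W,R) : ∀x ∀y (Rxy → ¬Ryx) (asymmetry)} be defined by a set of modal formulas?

Any modally definable frame class is closed under surjective bounded morphisms.
The 4-cycle (worlds a,b,c,d with a→b→c→d→a) is asymmetric. Mapping every world to a single reflexive point • is a surjective bounded morphism, and the reflexive point is not asymmetric (R•• but asymmetry requires ¬R••).
Hence asymmetry is not modally definable.

Not definable by any modal formula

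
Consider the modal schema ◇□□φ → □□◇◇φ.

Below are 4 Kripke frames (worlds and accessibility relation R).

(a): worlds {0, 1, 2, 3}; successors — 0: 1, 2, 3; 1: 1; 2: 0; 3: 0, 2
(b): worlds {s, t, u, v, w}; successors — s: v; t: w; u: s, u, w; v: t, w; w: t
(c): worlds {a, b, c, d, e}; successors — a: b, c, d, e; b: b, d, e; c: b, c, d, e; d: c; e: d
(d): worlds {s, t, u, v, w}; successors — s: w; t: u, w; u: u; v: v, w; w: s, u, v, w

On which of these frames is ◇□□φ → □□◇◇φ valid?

(a), (c), (d)

This is the axiom for a generalized confluence (Geach) condition; its first-order frame correspondent is ∀x ∀y ∀z ((xRy ∧ xR²z) → ∃w (yR²w ∧ zR²w)).
(a): condition met.
(b): fails — tRw, tR²t but no w* with wR²w* and tR²w*.
(c): condition met.
(d): condition met.
Valid on: (a), (c), (d).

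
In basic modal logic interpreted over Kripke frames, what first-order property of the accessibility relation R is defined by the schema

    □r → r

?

This is the T axiom.
It corresponds to reflexivity: ∀x Rxx.

reflexivity: ∀x Rxx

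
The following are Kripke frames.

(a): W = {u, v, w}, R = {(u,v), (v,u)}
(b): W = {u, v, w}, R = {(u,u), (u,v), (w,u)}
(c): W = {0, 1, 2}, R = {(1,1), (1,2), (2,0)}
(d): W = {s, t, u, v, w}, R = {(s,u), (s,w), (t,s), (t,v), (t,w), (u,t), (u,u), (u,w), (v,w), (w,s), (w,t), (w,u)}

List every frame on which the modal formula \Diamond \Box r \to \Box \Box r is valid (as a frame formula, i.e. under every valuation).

(a)

The schema corresponds to a generalized confluence (Geach) condition: \forall x \forall y \forall z ((xRy \wedge x R^2 z) \to \exists w (yRw \wedge z = w)).
(a): condition met.
(b): fails — uRv, uR²u but no t with vRt and u=t.
(c): fails — 1R1, 1R²0 but no w with 1Rw and 0=w.
(d): fails — sRu, sR²s but no w* with uRw* and s=w*.
Valid on: (a).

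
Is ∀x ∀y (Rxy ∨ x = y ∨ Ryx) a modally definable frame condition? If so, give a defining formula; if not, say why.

Any modally definable frame class is closed under disjoint unions.
Take 2 disjoint single-world reflexive frames: each is trivially connected, but their disjoint union has 2 worlds with no edge between distinct components, so it is not connected.
So no modal formula (or set of formulas) defines exactly the connected frames.

Not definable by any modal formula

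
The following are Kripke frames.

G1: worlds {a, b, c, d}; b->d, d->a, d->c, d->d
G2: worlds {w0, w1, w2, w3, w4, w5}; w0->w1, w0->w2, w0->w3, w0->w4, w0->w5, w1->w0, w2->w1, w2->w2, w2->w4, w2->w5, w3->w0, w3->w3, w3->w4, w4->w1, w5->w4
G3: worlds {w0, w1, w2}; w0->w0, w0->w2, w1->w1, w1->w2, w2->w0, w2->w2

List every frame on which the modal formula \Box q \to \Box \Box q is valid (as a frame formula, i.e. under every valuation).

The schema corresponds to transitivity: \forall x \forall y \forall z (Rxy \wedge Ryz \to Rxz).
G1: fails — Rbd and Rda but not Rba.
G2: fails — Rw1w0 and Rw0w4 but not Rw1w4.
G3: fails — Rw1w2 and Rw2w0 but not Rw1w0.

none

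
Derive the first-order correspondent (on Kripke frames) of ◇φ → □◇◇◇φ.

∀x ∀y ∀z ((xRy ∧ xRz) → ∃w (y = w ∧ zR³w))

This is a Sahlqvist (Geach-type) schema ◇^1□^0φ → □^1◇^3φ.
Minimal-valuation argument: fix x; take any y with xR^1y and any z with xR^1z. Set V(φ) to the set of worlds R-reachable from y in exactly 0 steps. Then □^0φ holds at y, so the antecedent holds at x; validity forces ◇^3φ at z, giving a w with zR^3w and yR^0w.
First-order correspondent: ∀x ∀y ∀z ((xRy ∧ xRz) → ∃w (y = w ∧ zR³w)).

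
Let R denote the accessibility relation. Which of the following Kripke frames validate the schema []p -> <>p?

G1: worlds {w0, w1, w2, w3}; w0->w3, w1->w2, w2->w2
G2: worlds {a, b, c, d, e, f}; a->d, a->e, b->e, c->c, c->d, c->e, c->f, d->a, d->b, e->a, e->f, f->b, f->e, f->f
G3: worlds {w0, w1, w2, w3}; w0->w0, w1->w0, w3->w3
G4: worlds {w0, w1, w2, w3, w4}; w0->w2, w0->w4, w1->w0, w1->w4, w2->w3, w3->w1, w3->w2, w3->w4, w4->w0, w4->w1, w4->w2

G2, G4

Frame correspondent (Sahlqvist): forall x exists y Rxy — i.e. seriality.
G1: fails — world w3 has no successor.
G2: holds.
G3: fails — world w2 has no successor.
G4: holds.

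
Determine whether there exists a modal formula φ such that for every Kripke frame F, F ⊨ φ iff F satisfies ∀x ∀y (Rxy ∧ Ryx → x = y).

Any modally definable frame class is closed under surjective bounded morphisms.
The 8-cycle (worlds 0,1,2,3,4,5,6,7 with 0→1→2→3→4→5→6→7→0) is antisymmetric. Sending even-indexed worlds to a and odd-indexed worlds to b is a surjective bounded morphism onto the two-world frame with a↔b, which is not antisymmetric.
Hence antisymmetry is not modally definable.

Not modally definable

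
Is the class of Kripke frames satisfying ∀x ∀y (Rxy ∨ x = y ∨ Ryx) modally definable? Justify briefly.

Any modally definable frame class is closed under disjoint unions.
Take 4 disjoint single-world reflexive frames: each is trivially connected, but their disjoint union has 4 worlds with no edge between distinct components, so it is not connected.
So the class is not modally definable.

No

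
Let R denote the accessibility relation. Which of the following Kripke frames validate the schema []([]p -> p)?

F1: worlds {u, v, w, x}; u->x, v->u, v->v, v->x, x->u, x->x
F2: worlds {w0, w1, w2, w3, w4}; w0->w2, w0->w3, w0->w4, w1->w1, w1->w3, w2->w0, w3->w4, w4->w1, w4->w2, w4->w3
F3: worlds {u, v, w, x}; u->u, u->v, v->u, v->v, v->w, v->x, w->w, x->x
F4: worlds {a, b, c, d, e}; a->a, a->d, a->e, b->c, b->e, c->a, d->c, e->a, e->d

Frame correspondent (Sahlqvist): forall x forall y (Rxy -> Ryy) — i.e. shift-reflexivity.
F1: fails — Rvu but not Ruu.
F2: fails — Rw0w4 but not Rw4w4.
F3: ✓.
F4: fails — Rbc but not Rcc.

F3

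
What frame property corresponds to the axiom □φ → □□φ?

Suppose □φ→□□φ is valid. Take Rxy, Ryz and set V(φ)={w : Rxw}. Then □φ at x, so □□φ at x, so □φ at y, so φ at z, i.e. Rxz.

Transitivity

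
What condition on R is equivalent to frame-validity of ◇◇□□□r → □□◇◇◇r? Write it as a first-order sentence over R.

This is a Sahlqvist (Geach-type) schema ◇^2□^3r → □^2◇^3r.
Minimal-valuation argument: fix x; take any y with xR^2y and any z with xR^2z. Set V(r) to the set of worlds R-reachable from y in exactly 3 steps. Then □^3r holds at y, so the antecedent holds at x; validity forces ◇^3r at z, giving a w with zR^3w and yR^3w.
First-order correspondent: ∀x ∀y ∀z ((xR²y ∧ xR²z) → ∃w (yR³w ∧ zR³w)).

∀x ∀y ∀z ((xR²y ∧ xR²z) → ∃w (yR³w ∧ zR³w))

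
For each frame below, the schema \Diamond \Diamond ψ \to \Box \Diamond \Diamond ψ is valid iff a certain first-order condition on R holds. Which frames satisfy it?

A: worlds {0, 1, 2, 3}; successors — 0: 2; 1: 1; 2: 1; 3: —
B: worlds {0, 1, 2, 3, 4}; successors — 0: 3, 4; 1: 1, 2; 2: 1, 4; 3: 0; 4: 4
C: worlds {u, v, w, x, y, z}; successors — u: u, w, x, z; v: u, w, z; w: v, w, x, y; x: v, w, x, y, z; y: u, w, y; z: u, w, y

A, C

The schema corresponds to a generalized confluence (Geach) condition: \forall x \forall y \forall z ((x R^2 y \wedge xRz) \to \exists w (y = w \wedge z R^2 w)).
A: satisfies the condition.
B: fails — 0R²0, 0R3 but no w with 0=w and 3R²w.
C: satisfies the condition.
Valid on: A, C.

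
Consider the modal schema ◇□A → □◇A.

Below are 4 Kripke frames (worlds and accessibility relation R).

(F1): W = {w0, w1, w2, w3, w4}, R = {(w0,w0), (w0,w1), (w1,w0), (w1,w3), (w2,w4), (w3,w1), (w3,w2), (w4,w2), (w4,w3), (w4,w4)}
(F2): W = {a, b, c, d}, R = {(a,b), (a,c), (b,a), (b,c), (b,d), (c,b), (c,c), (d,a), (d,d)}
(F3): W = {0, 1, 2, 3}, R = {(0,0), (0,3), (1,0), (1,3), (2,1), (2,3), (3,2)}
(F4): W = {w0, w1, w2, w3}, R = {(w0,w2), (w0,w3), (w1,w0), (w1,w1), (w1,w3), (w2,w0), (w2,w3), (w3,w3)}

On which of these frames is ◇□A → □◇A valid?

The schema corresponds to convergence: ∀x ∀y ∀z (Rxy ∧ Rxz → ∃w (Ryw ∧ Rzw)).
(F1): fails — Rw3w1 and Rw3w2 but w1 and w2 have no common successor.
(F2): fails — Rbc and Rbd but c and d have no common successor.
(F3): fails — R00 and R03 but 0 and 3 have no common successor.
(F4): condition met.

(F4)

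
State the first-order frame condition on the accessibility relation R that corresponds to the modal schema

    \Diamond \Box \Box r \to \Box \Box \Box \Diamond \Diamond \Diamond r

\forall x \forall y \forall z ((xRy \wedge x R^3 z) \to \exists w (y R^2 w \wedge z R^3 w))

This is a Sahlqvist (Geach-type) schema ◇^1□^2r → □^3◇^3r.
Minimal-valuation argument: fix x; take any y with xR^1y and any z with xR^3z. Set V(r) to the set of worlds R-reachable from y in exactly 2 steps. Then □^2r holds at y, so the antecedent holds at x; validity forces ◇^3r at z, giving a w with zR^3w and yR^2w.
First-order correspondent: \forall x \forall y \forall z ((xRy \wedge x R^3 z) \to \exists w (y R^2 w \wedge z R^3 w)).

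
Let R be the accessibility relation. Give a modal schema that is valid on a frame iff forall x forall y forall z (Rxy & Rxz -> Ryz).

◇q → □◇q

The condition is the Euclidean property. The 5 schema ◇q → □◇q defines it.
Suppose ◇q→□◇q is valid. Take Rxy, Rxz and set V(q)={y}. Then ◇q at x, so □◇q at x, so ◇q at z, so some w with Rzw has q; w=y, i.e. Rzy. By symmetry of the argument, Ryz.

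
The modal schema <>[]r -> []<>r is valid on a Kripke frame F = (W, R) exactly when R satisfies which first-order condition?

convergence: forall x forall y forall z (Rxy & Rxz -> exists w (Ryw & Rzw))

This is the .2 axiom.
It corresponds to convergence: forall x forall y forall z (Rxy & Rxz -> exists w (Ryw & Rzw)).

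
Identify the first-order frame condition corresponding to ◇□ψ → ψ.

This is frame-equivalent to ψ → □◇ψ (substitute ¬ψ for ψ and contrapose).
Suppose ψ→□◇ψ is valid. Take Rxy and set V(ψ)={x}. Then ψ at x, so □◇ψ at x, so ◇ψ at y, so some z with Ryz has ψ; z=x, i.e. Ryx.
Conversely, any frame satisfying ∀x ∀y (Rxy → Ryx) validates the schema.
So the correspondent is symmetry.

symmetry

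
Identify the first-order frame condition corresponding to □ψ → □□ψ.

Transitivity

Suppose □ψ→□□ψ is valid. Take Rxy, Ryz and set V(ψ)={w : Rxw}. Then □ψ at x, so □□ψ at x, so □ψ at y, so ψ at z, i.e. Rxz.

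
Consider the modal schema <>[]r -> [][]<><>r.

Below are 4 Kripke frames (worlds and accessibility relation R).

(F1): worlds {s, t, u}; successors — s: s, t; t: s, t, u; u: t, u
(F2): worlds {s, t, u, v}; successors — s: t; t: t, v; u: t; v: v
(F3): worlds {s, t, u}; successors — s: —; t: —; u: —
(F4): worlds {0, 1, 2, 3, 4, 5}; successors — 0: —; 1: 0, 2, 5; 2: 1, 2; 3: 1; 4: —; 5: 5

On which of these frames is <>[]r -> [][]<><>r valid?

Frame correspondent (Sahlqvist): forall x forall y forall z ((xRy & x R^2 z) -> exists w (yRw & z R^2 w)) — i.e. a generalized confluence (Geach) condition.
(F1): satisfies the condition.
(F2): satisfies the condition.
(F3): satisfies the condition.
(F4): fails — 1R0, 1R²1 but no w with 0Rw and 1R²w.
Valid on: (F1), (F2), (F3).

(F1), (F2), (F3)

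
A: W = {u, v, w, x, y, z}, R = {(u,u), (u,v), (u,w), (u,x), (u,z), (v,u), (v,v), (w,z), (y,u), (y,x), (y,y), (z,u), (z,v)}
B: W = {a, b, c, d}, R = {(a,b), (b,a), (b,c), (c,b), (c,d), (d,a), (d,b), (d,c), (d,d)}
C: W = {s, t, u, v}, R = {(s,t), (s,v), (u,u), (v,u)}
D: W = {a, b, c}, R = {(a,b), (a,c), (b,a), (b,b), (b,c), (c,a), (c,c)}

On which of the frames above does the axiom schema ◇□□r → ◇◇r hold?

The schema corresponds to a generalized confluence (Geach) condition: ∀x ∀y (xRy → ∃w (yR²w ∧ xR²w)).
A: fails — uRx but no t with xR²t and uR²t.
B: fails — aRb but no w with bR²w and aR²w.
C: fails — sRt but no w with tR²w and sR²w.
D: condition met.
Valid on: D.

D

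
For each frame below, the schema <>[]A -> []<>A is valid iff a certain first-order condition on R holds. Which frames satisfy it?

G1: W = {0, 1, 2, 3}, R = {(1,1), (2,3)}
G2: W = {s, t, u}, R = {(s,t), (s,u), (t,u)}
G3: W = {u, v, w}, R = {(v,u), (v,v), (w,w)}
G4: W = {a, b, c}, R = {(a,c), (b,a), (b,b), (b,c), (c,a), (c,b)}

none

This is the axiom for convergence; its first-order frame correspondent is forall x forall y forall z (Rxy & Rxz -> exists w (Ryw & Rzw)).
G1: fails — R23 and R23 but 3 and 3 have no common successor.
G2: fails — Rsu and Rsu but u and u have no common successor.
G3: fails — Rvu and Rvu but u and u have no common successor.
G4: fails — Rbc and Rba but c and a have no common successor.
Valid on no frame.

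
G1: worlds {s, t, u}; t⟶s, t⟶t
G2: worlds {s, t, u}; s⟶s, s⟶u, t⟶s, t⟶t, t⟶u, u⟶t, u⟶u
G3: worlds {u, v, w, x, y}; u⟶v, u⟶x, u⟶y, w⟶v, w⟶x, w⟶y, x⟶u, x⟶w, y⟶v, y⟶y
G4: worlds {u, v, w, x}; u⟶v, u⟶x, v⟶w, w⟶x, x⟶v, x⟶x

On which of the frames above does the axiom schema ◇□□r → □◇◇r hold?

This is the axiom for a generalized confluence (Geach) condition; its first-order frame correspondent is ∀x ∀y ∀z ((xRy ∧ xRz) → ∃w (yR²w ∧ zR²w)).
G1: fails — tRs, tRs but no w with sR²w and sR²w.
G2: ✓.
G3: fails — uRv, uRv but no t with vR²t and vR²t.
G4: ✓.

G2, G4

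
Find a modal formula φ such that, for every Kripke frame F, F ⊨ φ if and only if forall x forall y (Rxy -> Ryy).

□(□s → s)

The condition is shift-reflexivity. The T□ schema □(□s → s) defines it.
Suppose □(□s→s) is valid. Take Rxy and set V(s)={w : Ryw}. Then at y, □s holds; since □(□s→s) at x, □s→s at y, so s at y, i.e. Ryy.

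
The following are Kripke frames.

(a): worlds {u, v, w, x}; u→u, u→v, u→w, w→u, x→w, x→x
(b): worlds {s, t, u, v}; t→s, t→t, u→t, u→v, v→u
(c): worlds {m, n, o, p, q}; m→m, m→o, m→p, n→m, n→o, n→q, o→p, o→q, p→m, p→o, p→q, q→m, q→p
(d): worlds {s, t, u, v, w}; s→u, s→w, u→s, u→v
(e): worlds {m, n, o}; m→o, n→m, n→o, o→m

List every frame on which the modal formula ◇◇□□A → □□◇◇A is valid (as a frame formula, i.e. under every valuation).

(c)

The schema corresponds to a generalized confluence (Geach) condition: ∀x ∀y ∀z ((xR²y ∧ xR²z) → ∃w (yR²w ∧ zR²w)).
(a): fails — uR²u, uR²v but no t with uR²t and vR²t.
(b): fails — tR²s, tR²s but no w with sR²w and sR²w.
(c): satisfies the condition.
(d): fails — sR²s, sR²v but no w* with sR²w* and vR²w*.
(e): fails — nR²m, nR²o but no w with mR²w and oR²w.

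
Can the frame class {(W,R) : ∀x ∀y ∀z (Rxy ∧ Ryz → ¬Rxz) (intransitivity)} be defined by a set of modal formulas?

If a class were modally definable it would be closed under surjective bounded morphisms (Goldblatt–Thomason).
The 5-cycle (worlds s,t,u,v,w with s→t→u→v→w→s) is intransitive. Mapping every world to a single reflexive point • is a surjective bounded morphism; the reflexive point is not intransitive (R••∧R•• but R••).
Hence intransitivity is not modally definable.

No — not modally definable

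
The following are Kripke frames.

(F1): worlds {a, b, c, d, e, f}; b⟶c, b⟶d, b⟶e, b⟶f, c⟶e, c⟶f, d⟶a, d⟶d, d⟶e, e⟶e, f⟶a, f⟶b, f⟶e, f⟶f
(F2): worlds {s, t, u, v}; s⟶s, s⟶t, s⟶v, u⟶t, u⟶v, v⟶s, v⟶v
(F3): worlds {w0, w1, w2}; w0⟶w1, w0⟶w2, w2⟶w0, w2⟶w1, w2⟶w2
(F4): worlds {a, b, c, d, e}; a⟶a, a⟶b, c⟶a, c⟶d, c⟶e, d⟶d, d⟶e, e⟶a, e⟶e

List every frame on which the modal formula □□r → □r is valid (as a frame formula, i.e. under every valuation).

(F3), (F4)

The schema corresponds to density: ∀x ∀y (Rxy → ∃z (Rxz ∧ Rzy)).
(F1): fails — Rbc but no z with Rbz and Rzc.
(F2): fails — Rut but no z with Ruz and Rzt.
(F3): ✓.
(F4): ✓.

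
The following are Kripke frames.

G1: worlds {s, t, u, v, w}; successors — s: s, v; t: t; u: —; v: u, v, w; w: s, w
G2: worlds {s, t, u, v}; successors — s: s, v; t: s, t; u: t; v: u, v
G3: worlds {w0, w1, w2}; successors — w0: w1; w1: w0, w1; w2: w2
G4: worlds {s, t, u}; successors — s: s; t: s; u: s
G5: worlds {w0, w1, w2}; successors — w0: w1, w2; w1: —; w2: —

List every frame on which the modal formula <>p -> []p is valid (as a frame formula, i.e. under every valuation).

G4

This is the axiom for partial functionality; its first-order frame correspondent is forall x forall y forall z (Rxy & Rxz -> y = z).
G1: fails — s sees both s and v.
G2: fails — s sees both s and v.
G3: fails — w1 sees both w0 and w1.
G4: ✓.
G5: fails — w0 sees both w1 and w2.
Valid on: G4.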